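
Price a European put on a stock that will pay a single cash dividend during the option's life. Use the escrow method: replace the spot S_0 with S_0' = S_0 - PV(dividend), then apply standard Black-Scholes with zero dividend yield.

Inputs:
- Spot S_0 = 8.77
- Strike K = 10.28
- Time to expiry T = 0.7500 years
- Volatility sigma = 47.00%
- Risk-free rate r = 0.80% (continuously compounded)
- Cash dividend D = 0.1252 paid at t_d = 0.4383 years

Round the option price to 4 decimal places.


PV(D) = D * exp(-r * t_d) = 0.1252 * 0.99649974 = 0.12476177
S_0' = S_0 - PV(D) = 8.7700 - 0.12476177 = 8.64523823
d1 = (ln(S_0'/K) + (r + sigma^2/2)*T) / (sigma*sqrt(T)) = -0.20724193
d2 = d1 - sigma*sqrt(T) = -0.61427387
exp(-rT) = 0.99401796
N(-d1) = 0.58208954; N(-d2) = 0.73048282
P = K * exp(-rT) * N(-d2) - S_0' * N(-d1) = 10.2800 * 0.99401796 * 0.73048282 - 8.64523823 * 0.58208954 = 2.4321

Answer: Price = 2.4321


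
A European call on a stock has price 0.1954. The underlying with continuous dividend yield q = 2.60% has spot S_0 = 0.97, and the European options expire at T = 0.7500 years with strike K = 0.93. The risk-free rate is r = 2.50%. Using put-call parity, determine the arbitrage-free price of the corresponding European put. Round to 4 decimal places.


Answer: Put price = 0.1569

Derivation:
Put-call parity: C - P = S_0 * exp(-qT) - K * exp(-rT).
S_0 * exp(-qT) = 0.9700 * 0.98068890 = 0.95126823
K * exp(-rT) = 0.9300 * 0.98142469 = 0.91272496
P = C - S*exp(-qT) + K*exp(-rT)
P = 0.1954 - 0.95126823 + 0.91272496 = 0.1569


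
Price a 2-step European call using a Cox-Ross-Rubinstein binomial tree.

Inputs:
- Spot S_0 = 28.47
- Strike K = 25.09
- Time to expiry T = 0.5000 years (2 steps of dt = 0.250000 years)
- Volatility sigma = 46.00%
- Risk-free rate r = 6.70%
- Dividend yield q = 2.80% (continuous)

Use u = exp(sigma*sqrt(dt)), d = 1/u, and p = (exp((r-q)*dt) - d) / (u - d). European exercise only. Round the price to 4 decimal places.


dt = T/N = 0.250000
u = exp(sigma*sqrt(dt)) = 1.258600; d = 1/u = 0.794534
p = (exp((r-q)*dt) - d) / (u - d) = 0.463865
Discount per step: exp(-r*dt) = 0.983390
Stock lattice S(k, i) with i counting down-moves:
  k=0: S(0,0) = 28.4700
  k=1: S(1,0) = 35.8323; S(1,1) = 22.6204
  k=2: S(2,0) = 45.0986; S(2,1) = 28.4700; S(2,2) = 17.9726
Terminal payoffs V(N, i) = max(S_T - K, 0):
  V(2,0) = 20.008586; V(2,1) = 3.380000; V(2,2) = 0.000000
Backward induction: V(k, i) = exp(-r*dt) * [p * V(k+1, i) + (1-p) * V(k+1, i+1)].
  V(1,0) = exp(-r*dt) * [p*20.008586 + (1-p)*3.380000] = 10.909149
  V(1,1) = exp(-r*dt) * [p*3.380000 + (1-p)*0.000000] = 1.541820
  V(0,0) = exp(-r*dt) * [p*10.909149 + (1-p)*1.541820] = 5.789209

Answer: Price = V(0,0) = 5.7892


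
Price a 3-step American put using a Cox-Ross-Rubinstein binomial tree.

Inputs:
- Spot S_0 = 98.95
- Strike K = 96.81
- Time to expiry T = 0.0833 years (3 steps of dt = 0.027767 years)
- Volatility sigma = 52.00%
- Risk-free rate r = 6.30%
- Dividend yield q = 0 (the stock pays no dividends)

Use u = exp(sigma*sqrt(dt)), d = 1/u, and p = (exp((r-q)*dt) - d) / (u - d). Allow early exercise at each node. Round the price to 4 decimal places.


dt = T/N = 0.027767
u = exp(sigma*sqrt(dt)) = 1.090514; d = 1/u = 0.916999
p = (exp((r-q)*dt) - d) / (u - d) = 0.488442
Discount per step: exp(-r*dt) = 0.998252
Stock lattice S(k, i) with i counting down-moves:
  k=0: S(0,0) = 98.9500
  k=1: S(1,0) = 107.9064; S(1,1) = 90.7370
  k=2: S(2,0) = 117.6734; S(2,1) = 98.9500; S(2,2) = 83.2057
  k=3: S(3,0) = 128.3246; S(3,1) = 107.9064; S(3,2) = 90.7370; S(3,3) = 76.2995
Terminal payoffs V(N, i) = max(K - S_T, 0):
  V(3,0) = 0.000000; V(3,1) = 0.000000; V(3,2) = 6.072988; V(3,3) = 20.510478
Backward induction: V(k, i) = exp(-r*dt) * [p * V(k+1, i) + (1-p) * V(k+1, i+1)]; then take max(V_cont, immediate exercise) for American.
  V(2,0) = exp(-r*dt) * [p*0.000000 + (1-p)*0.000000] = 0.000000; exercise = 0.000000; V(2,0) = max -> 0.000000
  V(2,1) = exp(-r*dt) * [p*0.000000 + (1-p)*6.072988] = 3.101259; exercise = 0.000000; V(2,1) = max -> 3.101259
  V(2,2) = exp(-r*dt) * [p*6.072988 + (1-p)*20.510478] = 13.435086; exercise = 13.604287; V(2,2) = max -> 13.604287
  V(1,0) = exp(-r*dt) * [p*0.000000 + (1-p)*3.101259] = 1.583702; exercise = 0.000000; V(1,0) = max -> 1.583702
  V(1,1) = exp(-r*dt) * [p*3.101259 + (1-p)*13.604287] = 8.459361; exercise = 6.072988; V(1,1) = max -> 8.459361
  V(0,0) = exp(-r*dt) * [p*1.583702 + (1-p)*8.459361] = 5.092088; exercise = 0.000000; V(0,0) = max -> 5.092088

Answer: Price = V(0,0) = 5.0921


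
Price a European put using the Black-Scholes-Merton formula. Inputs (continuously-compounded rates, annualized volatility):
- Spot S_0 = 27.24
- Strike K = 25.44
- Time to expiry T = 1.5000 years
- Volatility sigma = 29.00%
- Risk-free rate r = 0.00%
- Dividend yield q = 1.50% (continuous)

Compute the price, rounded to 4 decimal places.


d1 = (ln(S/K) + (r - q + 0.5*sigma^2) * T) / (sigma * sqrt(T)) = 0.30671762
d2 = d1 - sigma * sqrt(T) = -0.04845839
exp(-rT) = 1.00000000; exp(-qT) = 0.97775124
P = K * exp(-rT) * N(-d2) - S_0 * exp(-qT) * N(-d1)
N(-d1) = 0.37952916; N(-d2) = 0.51932454
P = 25.4400 * 1.00000000 * 0.51932454 - 27.2400 * 0.97775124 * 0.37952916 = 3.1033

Answer: Price = 3.1033


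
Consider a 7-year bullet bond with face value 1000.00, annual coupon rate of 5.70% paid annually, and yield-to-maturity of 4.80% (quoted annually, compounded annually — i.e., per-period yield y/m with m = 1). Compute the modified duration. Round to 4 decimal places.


Answer: Modified duration = 5.7194

Derivation:
Coupon per period c = face * coupon_rate / m = 57.000000
Periods per year m = 1; per-period yield y/m = 0.048000
Number of cashflows N = 7
Cashflows (t years, CF_t, discount factor 1/(1+y/m)^(m*t), PV):
  t = 1.0000: CF_t = 57.000000, DF = 0.954198, PV = 54.389313
  t = 2.0000: CF_t = 57.000000, DF = 0.910495, PV = 51.898199
  t = 3.0000: CF_t = 57.000000, DF = 0.868793, PV = 49.521183
  t = 4.0000: CF_t = 57.000000, DF = 0.829001, PV = 47.253037
  t = 5.0000: CF_t = 57.000000, DF = 0.791031, PV = 45.088776
  t = 6.0000: CF_t = 57.000000, DF = 0.754801, PV = 43.023641
  t = 7.0000: CF_t = 1057.000000, DF = 0.720230, PV = 761.282784
Price P = sum_t PV_t = 1052.456933
First compute Macaulay numerator sum_t t * PV_t:
  t * PV_t at t = 1.0000: 54.389313
  t * PV_t at t = 2.0000: 103.796399
  t * PV_t at t = 3.0000: 148.563548
  t * PV_t at t = 4.0000: 189.012147
  t * PV_t at t = 5.0000: 225.443878
  t * PV_t at t = 6.0000: 258.141845
  t * PV_t at t = 7.0000: 5328.979491
Macaulay duration D = 6308.326621 / 1052.456933 = 5.993905
Modified duration = D / (1 + y/m) = 5.993905 / (1 + 0.048000) = 5.719375


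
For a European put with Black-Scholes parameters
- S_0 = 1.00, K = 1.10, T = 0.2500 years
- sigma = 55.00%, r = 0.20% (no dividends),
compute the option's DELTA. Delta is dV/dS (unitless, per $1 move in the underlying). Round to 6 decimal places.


d1 = -0.2072642902; d2 = -0.4822642902
phi(d1) = 0.3904646744; exp(-qT) = 1.0000000000; exp(-rT) = 0.9995001250
N(-d1) = 0.5820982696
Delta = -exp(-qT) * N(-d1) = -1.0000000000 * 0.5820982696 = -0.582098

Answer: Delta = -0.582098


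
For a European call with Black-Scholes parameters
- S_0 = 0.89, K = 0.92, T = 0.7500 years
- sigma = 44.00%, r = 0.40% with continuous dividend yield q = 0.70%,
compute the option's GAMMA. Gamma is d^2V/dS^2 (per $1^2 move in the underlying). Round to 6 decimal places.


Answer: Gamma = 1.164628

Derivation:
d1 = 0.0976188892; d2 = -0.2834322885
phi(d1) = 0.3970459520; exp(-qT) = 0.9947637572; exp(-rT) = 0.9970044955
Gamma = exp(-qT) * phi(d1) / (S * sigma * sqrt(T)) = 0.9947637572 * 0.3970459520 / (0.8900 * 0.4400 * 0.8660254038) = 1.164628


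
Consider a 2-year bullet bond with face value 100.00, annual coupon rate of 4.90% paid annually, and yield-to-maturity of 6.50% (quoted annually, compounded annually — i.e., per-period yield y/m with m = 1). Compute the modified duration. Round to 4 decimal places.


Coupon per period c = face * coupon_rate / m = 4.900000
Periods per year m = 1; per-period yield y/m = 0.065000
Number of cashflows N = 2
Cashflows (t years, CF_t, discount factor 1/(1+y/m)^(m*t), PV):
  t = 1.0000: CF_t = 4.900000, DF = 0.938967, PV = 4.600939
  t = 2.0000: CF_t = 104.900000, DF = 0.881659, PV = 92.486059
Price P = sum_t PV_t = 97.086998
First compute Macaulay numerator sum_t t * PV_t:
  t * PV_t at t = 1.0000: 4.600939
  t * PV_t at t = 2.0000: 184.972118
Macaulay duration D = 189.573056 / 97.086998 = 1.952610
Modified duration = D / (1 + y/m) = 1.952610 / (1 + 0.065000) = 1.833437

Answer: Modified duration = 1.8334


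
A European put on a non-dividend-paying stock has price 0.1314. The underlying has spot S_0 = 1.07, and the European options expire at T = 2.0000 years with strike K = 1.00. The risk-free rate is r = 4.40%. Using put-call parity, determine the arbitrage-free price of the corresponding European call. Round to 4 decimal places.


Answer: Call price = 0.2856

Derivation:
Put-call parity: C - P = S_0 * exp(-qT) - K * exp(-rT).
S_0 * exp(-qT) = 1.0700 * 1.00000000 = 1.07000000
K * exp(-rT) = 1.0000 * 0.91576088 = 0.91576088
C = P + S*exp(-qT) - K*exp(-rT)
C = 0.1314 + 1.07000000 - 0.91576088 = 0.2856


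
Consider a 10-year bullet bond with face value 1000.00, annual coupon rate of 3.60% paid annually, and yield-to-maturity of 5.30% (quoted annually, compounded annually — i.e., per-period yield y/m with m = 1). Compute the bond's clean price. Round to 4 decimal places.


Answer: Price = 870.6221

Derivation:
Coupon per period c = face * coupon_rate / m = 36.000000
Periods per year m = 1; per-period yield y/m = 0.053000
Number of cashflows N = 10
Cashflows (t years, CF_t, discount factor 1/(1+y/m)^(m*t), PV):
  t = 1.0000: CF_t = 36.000000, DF = 0.949668, PV = 34.188034
  t = 2.0000: CF_t = 36.000000, DF = 0.901869, PV = 32.467269
  t = 3.0000: CF_t = 36.000000, DF = 0.856475, PV = 30.833114
  t = 4.0000: CF_t = 36.000000, DF = 0.813367, PV = 29.281210
  t = 5.0000: CF_t = 36.000000, DF = 0.772428, PV = 27.807417
  t = 6.0000: CF_t = 36.000000, DF = 0.733550, PV = 26.407803
  t = 7.0000: CF_t = 36.000000, DF = 0.696629, PV = 25.078635
  t = 8.0000: CF_t = 36.000000, DF = 0.661566, PV = 23.816368
  t = 9.0000: CF_t = 36.000000, DF = 0.628268, PV = 22.617633
  t = 10.0000: CF_t = 1036.000000, DF = 0.596645, PV = 618.124622
Price P = sum_t PV_t = 870.622106


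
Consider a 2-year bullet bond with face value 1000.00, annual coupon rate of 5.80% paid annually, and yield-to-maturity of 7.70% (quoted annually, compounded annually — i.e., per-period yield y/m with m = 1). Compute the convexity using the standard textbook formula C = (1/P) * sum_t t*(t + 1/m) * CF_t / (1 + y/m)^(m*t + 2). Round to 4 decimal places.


Coupon per period c = face * coupon_rate / m = 58.000000
Periods per year m = 1; per-period yield y/m = 0.077000
Number of cashflows N = 2
Cashflows (t years, CF_t, discount factor 1/(1+y/m)^(m*t), PV):
  t = 1.0000: CF_t = 58.000000, DF = 0.928505, PV = 53.853296
  t = 2.0000: CF_t = 1058.000000, DF = 0.862122, PV = 912.124794
Price P = sum_t PV_t = 965.978090
Convexity numerator sum_t t*(t + 1/m) * CF_t / (1+y/m)^(m*t + 2):
  t = 1.0000: term = 92.856194
  t = 2.0000: term = 4718.175650
Convexity = (1/P) * sum = 4811.031844 / 965.978090 = 4.980477

Answer: Convexity = 4.9805


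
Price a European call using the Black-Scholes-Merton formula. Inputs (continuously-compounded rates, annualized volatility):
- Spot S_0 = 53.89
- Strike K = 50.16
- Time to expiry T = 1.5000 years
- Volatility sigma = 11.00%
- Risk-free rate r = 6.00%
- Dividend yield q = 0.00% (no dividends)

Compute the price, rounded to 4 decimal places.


d1 = (ln(S/K) + (r - q + 0.5*sigma^2) * T) / (sigma * sqrt(T)) = 1.26781162
d2 = d1 - sigma * sqrt(T) = 1.13308968
exp(-rT) = 0.91393119; exp(-qT) = 1.00000000
C = S_0 * exp(-qT) * N(d1) - K * exp(-rT) * N(d2)
N(d1) = 0.89756738; N(d2) = 0.87141170
C = 53.8900 * 1.00000000 * 0.89756738 - 50.1600 * 0.91393119 * 0.87141170 = 8.4220

Answer: Price = 8.4220


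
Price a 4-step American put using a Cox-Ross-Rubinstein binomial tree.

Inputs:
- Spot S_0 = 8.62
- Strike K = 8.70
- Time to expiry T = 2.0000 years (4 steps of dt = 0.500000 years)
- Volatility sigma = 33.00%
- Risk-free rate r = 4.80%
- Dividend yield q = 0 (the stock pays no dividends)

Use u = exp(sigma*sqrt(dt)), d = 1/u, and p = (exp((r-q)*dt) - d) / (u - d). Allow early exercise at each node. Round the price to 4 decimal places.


Answer: Price = V(0,0) = 1.2607

Derivation:
dt = T/N = 0.500000
u = exp(sigma*sqrt(dt)) = 1.262817; d = 1/u = 0.791880
p = (exp((r-q)*dt) - d) / (u - d) = 0.493506
Discount per step: exp(-r*dt) = 0.976286
Stock lattice S(k, i) with i counting down-moves:
  k=0: S(0,0) = 8.6200
  k=1: S(1,0) = 10.8855; S(1,1) = 6.8260
  k=2: S(2,0) = 13.7464; S(2,1) = 8.6200; S(2,2) = 5.4054
  k=3: S(3,0) = 17.3592; S(3,1) = 10.8855; S(3,2) = 6.8260; S(3,3) = 4.2804
  k=4: S(4,0) = 21.9215; S(4,1) = 13.7464; S(4,2) = 8.6200; S(4,3) = 5.4054; S(4,4) = 3.3896
Terminal payoffs V(N, i) = max(K - S_T, 0):
  V(4,0) = 0.000000; V(4,1) = 0.000000; V(4,2) = 0.080000; V(4,3) = 3.294621; V(4,4) = 5.310426
Backward induction: V(k, i) = exp(-r*dt) * [p * V(k+1, i) + (1-p) * V(k+1, i+1)]; then take max(V_cont, immediate exercise) for American.
  V(3,0) = exp(-r*dt) * [p*0.000000 + (1-p)*0.000000] = 0.000000; exercise = 0.000000; V(3,0) = max -> 0.000000
  V(3,1) = exp(-r*dt) * [p*0.000000 + (1-p)*0.080000] = 0.039559; exercise = 0.000000; V(3,1) = max -> 0.039559
  V(3,2) = exp(-r*dt) * [p*0.080000 + (1-p)*3.294621] = 1.667679; exercise = 1.873993; V(3,2) = max -> 1.873993
  V(3,3) = exp(-r*dt) * [p*3.294621 + (1-p)*5.310426] = 4.213273; exercise = 4.419588; V(3,3) = max -> 4.419588
  V(2,0) = exp(-r*dt) * [p*0.000000 + (1-p)*0.039559] = 0.019561; exercise = 0.000000; V(2,0) = max -> 0.019561
  V(2,1) = exp(-r*dt) * [p*0.039559 + (1-p)*1.873993] = 0.945718; exercise = 0.080000; V(2,1) = max -> 0.945718
  V(2,2) = exp(-r*dt) * [p*1.873993 + (1-p)*4.419588] = 3.088306; exercise = 3.294621; V(2,2) = max -> 3.294621
  V(1,0) = exp(-r*dt) * [p*0.019561 + (1-p)*0.945718] = 0.477066; exercise = 0.000000; V(1,0) = max -> 0.477066
  V(1,1) = exp(-r*dt) * [p*0.945718 + (1-p)*3.294621] = 2.084784; exercise = 1.873993; V(1,1) = max -> 2.084784
  V(0,0) = exp(-r*dt) * [p*0.477066 + (1-p)*2.084784] = 1.260742; exercise = 0.080000; V(0,0) = max -> 1.260742


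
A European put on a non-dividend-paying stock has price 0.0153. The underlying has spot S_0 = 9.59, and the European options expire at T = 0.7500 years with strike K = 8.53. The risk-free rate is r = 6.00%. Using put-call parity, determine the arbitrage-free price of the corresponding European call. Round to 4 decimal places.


Answer: Call price = 1.4506

Derivation:
Put-call parity: C - P = S_0 * exp(-qT) - K * exp(-rT).
S_0 * exp(-qT) = 9.5900 * 1.00000000 = 9.59000000
K * exp(-rT) = 8.5300 * 0.95599748 = 8.15465852
C = P + S*exp(-qT) - K*exp(-rT)
C = 0.0153 + 9.59000000 - 8.15465852 = 1.4506


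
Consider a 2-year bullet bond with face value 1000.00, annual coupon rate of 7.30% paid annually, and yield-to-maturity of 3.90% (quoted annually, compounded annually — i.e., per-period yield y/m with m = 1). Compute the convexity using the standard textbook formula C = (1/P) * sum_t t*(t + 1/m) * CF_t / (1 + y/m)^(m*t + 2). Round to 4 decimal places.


Coupon per period c = face * coupon_rate / m = 73.000000
Periods per year m = 1; per-period yield y/m = 0.039000
Number of cashflows N = 2
Cashflows (t years, CF_t, discount factor 1/(1+y/m)^(m*t), PV):
  t = 1.0000: CF_t = 73.000000, DF = 0.962464, PV = 70.259865
  t = 2.0000: CF_t = 1073.000000, DF = 0.926337, PV = 993.959358
Price P = sum_t PV_t = 1064.219223
Convexity numerator sum_t t*(t + 1/m) * CF_t / (1+y/m)^(m*t + 2):
  t = 1.0000: term = 130.168594
  t = 2.0000: term = 5524.446627
Convexity = (1/P) * sum = 5654.615221 / 1064.219223 = 5.313393

Answer: Convexity = 5.3134


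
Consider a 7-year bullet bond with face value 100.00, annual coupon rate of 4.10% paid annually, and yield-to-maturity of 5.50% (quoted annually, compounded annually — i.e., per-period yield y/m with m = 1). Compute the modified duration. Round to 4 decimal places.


Answer: Modified duration = 5.8640

Derivation:
Coupon per period c = face * coupon_rate / m = 4.100000
Periods per year m = 1; per-period yield y/m = 0.055000
Number of cashflows N = 7
Cashflows (t years, CF_t, discount factor 1/(1+y/m)^(m*t), PV):
  t = 1.0000: CF_t = 4.100000, DF = 0.947867, PV = 3.886256
  t = 2.0000: CF_t = 4.100000, DF = 0.898452, PV = 3.683655
  t = 3.0000: CF_t = 4.100000, DF = 0.851614, PV = 3.491616
  t = 4.0000: CF_t = 4.100000, DF = 0.807217, PV = 3.309589
  t = 5.0000: CF_t = 4.100000, DF = 0.765134, PV = 3.137051
  t = 6.0000: CF_t = 4.100000, DF = 0.725246, PV = 2.973508
  t = 7.0000: CF_t = 104.100000, DF = 0.687437, PV = 71.562172
Price P = sum_t PV_t = 92.043846
First compute Macaulay numerator sum_t t * PV_t:
  t * PV_t at t = 1.0000: 3.886256
  t * PV_t at t = 2.0000: 7.367310
  t * PV_t at t = 3.0000: 10.474848
  t * PV_t at t = 4.0000: 13.238355
  t * PV_t at t = 5.0000: 15.685254
  t * PV_t at t = 6.0000: 17.841047
  t * PV_t at t = 7.0000: 500.935202
Macaulay duration D = 569.428273 / 92.043846 = 6.186489
Modified duration = D / (1 + y/m) = 6.186489 / (1 + 0.055000) = 5.863971


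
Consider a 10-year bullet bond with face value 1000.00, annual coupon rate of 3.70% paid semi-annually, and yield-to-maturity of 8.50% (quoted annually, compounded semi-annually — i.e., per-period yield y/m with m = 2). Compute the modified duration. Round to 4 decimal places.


Answer: Modified duration = 7.7096

Derivation:
Coupon per period c = face * coupon_rate / m = 18.500000
Periods per year m = 2; per-period yield y/m = 0.042500
Number of cashflows N = 20
Cashflows (t years, CF_t, discount factor 1/(1+y/m)^(m*t), PV):
  t = 0.5000: CF_t = 18.500000, DF = 0.959233, PV = 17.745803
  t = 1.0000: CF_t = 18.500000, DF = 0.920127, PV = 17.022353
  t = 1.5000: CF_t = 18.500000, DF = 0.882616, PV = 16.328396
  t = 2.0000: CF_t = 18.500000, DF = 0.846634, PV = 15.662730
  t = 2.5000: CF_t = 18.500000, DF = 0.812119, PV = 15.024202
  t = 3.0000: CF_t = 18.500000, DF = 0.779011, PV = 14.411704
  t = 3.5000: CF_t = 18.500000, DF = 0.747253, PV = 13.824177
  t = 4.0000: CF_t = 18.500000, DF = 0.716789, PV = 13.260601
  t = 4.5000: CF_t = 18.500000, DF = 0.687568, PV = 12.720001
  t = 5.0000: CF_t = 18.500000, DF = 0.659537, PV = 12.201440
  t = 5.5000: CF_t = 18.500000, DF = 0.632650, PV = 11.704019
  t = 6.0000: CF_t = 18.500000, DF = 0.606858, PV = 11.226877
  t = 6.5000: CF_t = 18.500000, DF = 0.582118, PV = 10.769187
  t = 7.0000: CF_t = 18.500000, DF = 0.558387, PV = 10.330155
  t = 7.5000: CF_t = 18.500000, DF = 0.535623, PV = 9.909022
  t = 8.0000: CF_t = 18.500000, DF = 0.513787, PV = 9.505057
  t = 8.5000: CF_t = 18.500000, DF = 0.492841, PV = 9.117560
  t = 9.0000: CF_t = 18.500000, DF = 0.472749, PV = 8.745861
  t = 9.5000: CF_t = 18.500000, DF = 0.453477, PV = 8.389315
  t = 10.0000: CF_t = 1018.500000, DF = 0.434989, PV = 443.036758
Price P = sum_t PV_t = 680.935221
First compute Macaulay numerator sum_t t * PV_t:
  t * PV_t at t = 0.5000: 8.872902
  t * PV_t at t = 1.0000: 17.022353
  t * PV_t at t = 1.5000: 24.492595
  t * PV_t at t = 2.0000: 31.325461
  t * PV_t at t = 2.5000: 37.560505
  t * PV_t at t = 3.0000: 43.235113
  t * PV_t at t = 3.5000: 48.384619
  t * PV_t at t = 4.0000: 53.042405
  t * PV_t at t = 4.5000: 57.240006
  t * PV_t at t = 5.0000: 61.007200
  t * PV_t at t = 5.5000: 64.372106
  t * PV_t at t = 6.0000: 67.361262
  t * PV_t at t = 6.5000: 69.999713
  t * PV_t at t = 7.0000: 72.311085
  t * PV_t at t = 7.5000: 74.317662
  t * PV_t at t = 8.0000: 76.040453
  t * PV_t at t = 8.5000: 77.499263
  t * PV_t at t = 9.0000: 78.712751
  t * PV_t at t = 9.5000: 79.698496
  t * PV_t at t = 10.0000: 4430.367580
Macaulay duration D = 5472.863530 / 680.935221 = 8.037275
Modified duration = D / (1 + y/m) = 8.037275 / (1 + 0.042500) = 7.709616


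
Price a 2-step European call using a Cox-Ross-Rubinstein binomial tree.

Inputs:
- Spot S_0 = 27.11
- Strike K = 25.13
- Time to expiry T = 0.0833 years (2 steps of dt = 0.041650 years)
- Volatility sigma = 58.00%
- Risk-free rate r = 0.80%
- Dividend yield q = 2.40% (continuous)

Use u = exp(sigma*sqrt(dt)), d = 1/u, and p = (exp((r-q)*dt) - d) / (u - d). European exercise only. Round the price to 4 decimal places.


dt = T/N = 0.041650
u = exp(sigma*sqrt(dt)) = 1.125659; d = 1/u = 0.888369
p = (exp((r-q)*dt) - d) / (u - d) = 0.467635
Discount per step: exp(-r*dt) = 0.999667
Stock lattice S(k, i) with i counting down-moves:
  k=0: S(0,0) = 27.1100
  k=1: S(1,0) = 30.5166; S(1,1) = 24.0837
  k=2: S(2,0) = 34.3513; S(2,1) = 27.1100; S(2,2) = 21.3952
Terminal payoffs V(N, i) = max(S_T - K, 0):
  V(2,0) = 9.221281; V(2,1) = 1.980000; V(2,2) = 0.000000
Backward induction: V(k, i) = exp(-r*dt) * [p * V(k+1, i) + (1-p) * V(k+1, i+1)].
  V(1,0) = exp(-r*dt) * [p*9.221281 + (1-p)*1.980000] = 5.364489
  V(1,1) = exp(-r*dt) * [p*1.980000 + (1-p)*0.000000] = 0.925609
  V(0,0) = exp(-r*dt) * [p*5.364489 + (1-p)*0.925609] = 3.000384

Answer: Price = V(0,0) = 3.0004


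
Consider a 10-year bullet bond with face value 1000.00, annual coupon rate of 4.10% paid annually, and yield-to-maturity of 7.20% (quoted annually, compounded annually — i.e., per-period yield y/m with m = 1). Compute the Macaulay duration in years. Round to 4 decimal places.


Coupon per period c = face * coupon_rate / m = 41.000000
Periods per year m = 1; per-period yield y/m = 0.072000
Number of cashflows N = 10
Cashflows (t years, CF_t, discount factor 1/(1+y/m)^(m*t), PV):
  t = 1.0000: CF_t = 41.000000, DF = 0.932836, PV = 38.246269
  t = 2.0000: CF_t = 41.000000, DF = 0.870183, PV = 35.677489
  t = 3.0000: CF_t = 41.000000, DF = 0.811738, PV = 33.281240
  t = 4.0000: CF_t = 41.000000, DF = 0.757218, PV = 31.045933
  t = 5.0000: CF_t = 41.000000, DF = 0.706360, PV = 28.960758
  t = 6.0000: CF_t = 41.000000, DF = 0.658918, PV = 27.015633
  t = 7.0000: CF_t = 41.000000, DF = 0.614662, PV = 25.201150
  t = 8.0000: CF_t = 41.000000, DF = 0.573379, PV = 23.508535
  t = 9.0000: CF_t = 41.000000, DF = 0.534868, PV = 21.929604
  t = 10.0000: CF_t = 1041.000000, DF = 0.498944, PV = 519.401113
Price P = sum_t PV_t = 784.267725
Macaulay numerator sum_t t * PV_t:
  t * PV_t at t = 1.0000: 38.246269
  t * PV_t at t = 2.0000: 71.354979
  t * PV_t at t = 3.0000: 99.843720
  t * PV_t at t = 4.0000: 124.183732
  t * PV_t at t = 5.0000: 144.803792
  t * PV_t at t = 6.0000: 162.093797
  t * PV_t at t = 7.0000: 176.408050
  t * PV_t at t = 8.0000: 188.068284
  t * PV_t at t = 9.0000: 197.366436
  t * PV_t at t = 10.0000: 5194.011130
Macaulay duration D = (sum_t t * PV_t) / P = 6396.380188 / 784.267725 = 8.155863

Answer: Macaulay duration = 8.1559 years


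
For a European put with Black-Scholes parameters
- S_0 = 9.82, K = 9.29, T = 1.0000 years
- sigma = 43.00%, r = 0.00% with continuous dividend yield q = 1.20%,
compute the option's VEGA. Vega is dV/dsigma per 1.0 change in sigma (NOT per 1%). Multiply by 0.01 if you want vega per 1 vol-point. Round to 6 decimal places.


Answer: Vega = 3.682220

Derivation:
d1 = 0.3161222547; d2 = -0.1138777453
phi(d1) = 0.3794982957; exp(-qT) = 0.9880717129; exp(-rT) = 1.0000000000
Vega = S * exp(-qT) * phi(d1) * sqrt(T) = 9.8200 * 0.9880717129 * 0.3794982957 * 1.0000000000 = 3.682220


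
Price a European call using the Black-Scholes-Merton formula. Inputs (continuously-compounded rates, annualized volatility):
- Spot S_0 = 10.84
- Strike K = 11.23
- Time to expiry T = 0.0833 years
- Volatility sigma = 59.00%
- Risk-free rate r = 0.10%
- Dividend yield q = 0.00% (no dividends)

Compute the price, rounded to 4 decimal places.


d1 = (ln(S/K) + (r - q + 0.5*sigma^2) * T) / (sigma * sqrt(T)) = -0.12193791
d2 = d1 - sigma * sqrt(T) = -0.29222218
exp(-rT) = 0.99991670; exp(-qT) = 1.00000000
C = S_0 * exp(-qT) * N(d1) - K * exp(-rT) * N(d2)
N(d1) = 0.45147409; N(d2) = 0.38505838
C = 10.8400 * 1.00000000 * 0.45147409 - 11.2300 * 0.99991670 * 0.38505838 = 0.5701

Answer: Price = 0.5701


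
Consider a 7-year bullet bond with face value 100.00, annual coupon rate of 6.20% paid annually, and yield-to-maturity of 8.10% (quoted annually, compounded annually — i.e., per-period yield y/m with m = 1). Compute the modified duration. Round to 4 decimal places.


Answer: Modified duration = 5.3827

Derivation:
Coupon per period c = face * coupon_rate / m = 6.200000
Periods per year m = 1; per-period yield y/m = 0.081000
Number of cashflows N = 7
Cashflows (t years, CF_t, discount factor 1/(1+y/m)^(m*t), PV):
  t = 1.0000: CF_t = 6.200000, DF = 0.925069, PV = 5.735430
  t = 2.0000: CF_t = 6.200000, DF = 0.855753, PV = 5.305671
  t = 3.0000: CF_t = 6.200000, DF = 0.791631, PV = 4.908114
  t = 4.0000: CF_t = 6.200000, DF = 0.732314, PV = 4.540346
  t = 5.0000: CF_t = 6.200000, DF = 0.677441, PV = 4.200135
  t = 6.0000: CF_t = 6.200000, DF = 0.626680, PV = 3.885416
  t = 7.0000: CF_t = 106.200000, DF = 0.579722, PV = 61.566528
Price P = sum_t PV_t = 90.141638
First compute Macaulay numerator sum_t t * PV_t:
  t * PV_t at t = 1.0000: 5.735430
  t * PV_t at t = 2.0000: 10.611342
  t * PV_t at t = 3.0000: 14.724341
  t * PV_t at t = 4.0000: 18.161382
  t * PV_t at t = 5.0000: 21.000674
  t * PV_t at t = 6.0000: 23.312496
  t * PV_t at t = 7.0000: 430.965693
Macaulay duration D = 524.511357 / 90.141638 = 5.818747
Modified duration = D / (1 + y/m) = 5.818747 / (1 + 0.081000) = 5.382744


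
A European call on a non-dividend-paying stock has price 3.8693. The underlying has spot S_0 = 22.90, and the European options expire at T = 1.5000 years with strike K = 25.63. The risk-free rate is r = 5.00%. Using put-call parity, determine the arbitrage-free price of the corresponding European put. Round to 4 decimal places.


Answer: Put price = 4.7474

Derivation:
Put-call parity: C - P = S_0 * exp(-qT) - K * exp(-rT).
S_0 * exp(-qT) = 22.9000 * 1.00000000 = 22.90000000
K * exp(-rT) = 25.6300 * 0.92774349 = 23.77806555
P = C - S*exp(-qT) + K*exp(-rT)
P = 3.8693 - 22.90000000 + 23.77806555 = 4.7474


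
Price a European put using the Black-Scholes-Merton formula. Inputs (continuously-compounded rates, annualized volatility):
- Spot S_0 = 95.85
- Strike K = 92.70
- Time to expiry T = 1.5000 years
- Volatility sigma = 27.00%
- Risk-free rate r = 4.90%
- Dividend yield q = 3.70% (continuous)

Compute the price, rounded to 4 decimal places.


d1 = (ln(S/K) + (r - q + 0.5*sigma^2) * T) / (sigma * sqrt(T)) = 0.32082569
d2 = d1 - sigma * sqrt(T) = -0.00985543
exp(-rT) = 0.92913615; exp(-qT) = 0.94601202
P = K * exp(-rT) * N(-d2) - S_0 * exp(-qT) * N(-d1)
N(-d1) = 0.37417125; N(-d2) = 0.50393168
P = 92.7000 * 0.92913615 * 0.50393168 - 95.8500 * 0.94601202 * 0.37417125 = 9.4760

Answer: Price = 9.4760


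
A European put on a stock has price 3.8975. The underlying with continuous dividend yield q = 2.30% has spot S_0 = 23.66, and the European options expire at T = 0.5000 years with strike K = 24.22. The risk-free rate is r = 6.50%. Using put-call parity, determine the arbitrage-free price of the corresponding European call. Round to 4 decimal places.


Answer: Call price = 3.8415

Derivation:
Put-call parity: C - P = S_0 * exp(-qT) - K * exp(-rT).
S_0 * exp(-qT) = 23.6600 * 0.98856587 = 23.38946854
K * exp(-rT) = 24.2200 * 0.96802245 = 23.44550373
C = P + S*exp(-qT) - K*exp(-rT)
C = 3.8975 + 23.38946854 - 23.44550373 = 3.8415


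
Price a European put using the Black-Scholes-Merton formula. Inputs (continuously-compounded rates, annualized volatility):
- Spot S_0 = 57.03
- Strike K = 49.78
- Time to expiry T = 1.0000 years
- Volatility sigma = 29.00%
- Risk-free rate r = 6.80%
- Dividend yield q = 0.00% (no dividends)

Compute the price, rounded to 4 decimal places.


Answer: Price = 2.1094

Derivation:
d1 = (ln(S/K) + (r - q + 0.5*sigma^2) * T) / (sigma * sqrt(T)) = 0.84832465
d2 = d1 - sigma * sqrt(T) = 0.55832465
exp(-rT) = 0.93426047; exp(-qT) = 1.00000000
P = K * exp(-rT) * N(-d2) - S_0 * exp(-qT) * N(-d1)
N(-d1) = 0.19812860; N(-d2) = 0.28831136
P = 49.7800 * 0.93426047 * 0.28831136 - 57.0300 * 1.00000000 * 0.19812860 = 2.1094


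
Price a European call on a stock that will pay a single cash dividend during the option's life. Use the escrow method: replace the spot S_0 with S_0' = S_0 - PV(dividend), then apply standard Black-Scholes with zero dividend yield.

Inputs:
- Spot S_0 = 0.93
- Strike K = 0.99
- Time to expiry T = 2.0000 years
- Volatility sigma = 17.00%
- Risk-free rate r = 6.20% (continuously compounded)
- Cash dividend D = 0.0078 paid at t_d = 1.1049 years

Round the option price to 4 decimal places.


PV(D) = D * exp(-r * t_d) = 0.0078 * 0.93378991 = 0.00728356
S_0' = S_0 - PV(D) = 0.9300 - 0.00728356 = 0.92271644
d1 = (ln(S_0'/K) + (r + sigma^2/2)*T) / (sigma*sqrt(T)) = 0.34322559
d2 = d1 - sigma*sqrt(T) = 0.10280928
exp(-rT) = 0.88337984
N(d1) = 0.63428562; N(d2) = 0.54094283
C = S_0' * N(d1) - K * exp(-rT) * N(d2) = 0.92271644 * 0.63428562 - 0.9900 * 0.88337984 * 0.54094283 = 0.1122

Answer: Price = 0.1122


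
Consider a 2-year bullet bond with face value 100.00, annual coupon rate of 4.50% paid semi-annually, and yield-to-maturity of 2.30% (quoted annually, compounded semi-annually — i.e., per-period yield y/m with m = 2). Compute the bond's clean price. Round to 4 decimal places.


Coupon per period c = face * coupon_rate / m = 2.250000
Periods per year m = 2; per-period yield y/m = 0.011500
Number of cashflows N = 4
Cashflows (t years, CF_t, discount factor 1/(1+y/m)^(m*t), PV):
  t = 0.5000: CF_t = 2.250000, DF = 0.988631, PV = 2.224419
  t = 1.0000: CF_t = 2.250000, DF = 0.977391, PV = 2.199129
  t = 1.5000: CF_t = 2.250000, DF = 0.966279, PV = 2.174127
  t = 2.0000: CF_t = 102.250000, DF = 0.955293, PV = 97.678677
Price P = sum_t PV_t = 104.276352

Answer: Price = 104.2764


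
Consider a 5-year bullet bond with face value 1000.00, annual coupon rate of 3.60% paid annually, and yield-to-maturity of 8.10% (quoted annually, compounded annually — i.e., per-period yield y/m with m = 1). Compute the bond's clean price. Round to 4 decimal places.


Answer: Price = 820.8006

Derivation:
Coupon per period c = face * coupon_rate / m = 36.000000
Periods per year m = 1; per-period yield y/m = 0.081000
Number of cashflows N = 5
Cashflows (t years, CF_t, discount factor 1/(1+y/m)^(m*t), PV):
  t = 1.0000: CF_t = 36.000000, DF = 0.925069, PV = 33.302498
  t = 2.0000: CF_t = 36.000000, DF = 0.855753, PV = 30.807121
  t = 3.0000: CF_t = 36.000000, DF = 0.791631, PV = 28.498724
  t = 4.0000: CF_t = 36.000000, DF = 0.732314, PV = 26.363297
  t = 5.0000: CF_t = 1036.000000, DF = 0.677441, PV = 701.828961
Price P = sum_t PV_t = 820.800601


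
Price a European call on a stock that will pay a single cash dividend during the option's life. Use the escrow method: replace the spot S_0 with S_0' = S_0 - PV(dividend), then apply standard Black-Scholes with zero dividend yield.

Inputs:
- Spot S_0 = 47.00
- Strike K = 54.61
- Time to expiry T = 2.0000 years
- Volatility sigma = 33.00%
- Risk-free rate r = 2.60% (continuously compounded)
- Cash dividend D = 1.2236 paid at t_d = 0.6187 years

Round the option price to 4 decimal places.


Answer: Price = 6.2941

Derivation:
PV(D) = D * exp(-r * t_d) = 1.2236 * 0.98404249 = 1.20407439
S_0' = S_0 - PV(D) = 47.0000 - 1.20407439 = 45.79592561
d1 = (ln(S_0'/K) + (r + sigma^2/2)*T) / (sigma*sqrt(T)) = -0.03240240
d2 = d1 - sigma*sqrt(T) = -0.49909287
exp(-rT) = 0.94932887
N(d1) = 0.48707558; N(d2) = 0.30885698
C = S_0' * N(d1) - K * exp(-rT) * N(d2) = 45.79592561 * 0.48707558 - 54.6100 * 0.94932887 * 0.30885698 = 6.2941


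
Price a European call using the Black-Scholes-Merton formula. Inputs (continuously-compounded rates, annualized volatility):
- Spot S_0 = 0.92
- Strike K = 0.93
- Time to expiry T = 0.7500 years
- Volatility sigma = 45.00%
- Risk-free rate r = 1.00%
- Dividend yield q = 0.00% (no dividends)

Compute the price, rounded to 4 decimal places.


Answer: Price = 0.1408

Derivation:
d1 = (ln(S/K) + (r - q + 0.5*sigma^2) * T) / (sigma * sqrt(T)) = 0.18635990
d2 = d1 - sigma * sqrt(T) = -0.20335153
exp(-rT) = 0.99252805; exp(-qT) = 1.00000000
C = S_0 * exp(-qT) * N(d1) - K * exp(-rT) * N(d2)
N(d1) = 0.57391873; N(d2) = 0.41943014
C = 0.9200 * 1.00000000 * 0.57391873 - 0.9300 * 0.99252805 * 0.41943014 = 0.1408


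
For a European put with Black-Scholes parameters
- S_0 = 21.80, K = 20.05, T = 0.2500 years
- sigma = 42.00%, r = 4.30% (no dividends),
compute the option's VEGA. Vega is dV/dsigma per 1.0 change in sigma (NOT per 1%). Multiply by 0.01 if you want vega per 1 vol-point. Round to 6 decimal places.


d1 = 0.5546705526; d2 = 0.3446705526
phi(d1) = 0.3420602992; exp(-qT) = 1.0000000000; exp(-rT) = 0.9893075748
Vega = S * exp(-qT) * phi(d1) * sqrt(T) = 21.8000 * 1.0000000000 * 0.3420602992 * 0.5000000000 = 3.728457

Answer: Vega = 3.728457


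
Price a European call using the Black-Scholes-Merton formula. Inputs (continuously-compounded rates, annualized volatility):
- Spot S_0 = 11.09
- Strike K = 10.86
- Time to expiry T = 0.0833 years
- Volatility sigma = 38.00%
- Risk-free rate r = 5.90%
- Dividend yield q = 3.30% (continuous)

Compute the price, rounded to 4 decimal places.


Answer: Price = 0.6151

Derivation:
d1 = (ln(S/K) + (r - q + 0.5*sigma^2) * T) / (sigma * sqrt(T)) = 0.26567267
d2 = d1 - sigma * sqrt(T) = 0.15599806
exp(-rT) = 0.99509736; exp(-qT) = 0.99725487
C = S_0 * exp(-qT) * N(d1) - K * exp(-rT) * N(d2)
N(d1) = 0.60475435; N(d2) = 0.56198273
C = 11.0900 * 0.99725487 * 0.60475435 - 10.8600 * 0.99509736 * 0.56198273 = 0.6151


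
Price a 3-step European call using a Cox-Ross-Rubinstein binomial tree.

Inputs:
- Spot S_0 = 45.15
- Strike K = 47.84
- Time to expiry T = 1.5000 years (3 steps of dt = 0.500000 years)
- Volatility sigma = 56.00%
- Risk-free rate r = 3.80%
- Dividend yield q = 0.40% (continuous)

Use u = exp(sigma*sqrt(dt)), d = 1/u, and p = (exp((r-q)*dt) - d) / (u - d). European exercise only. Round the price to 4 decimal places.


dt = T/N = 0.500000
u = exp(sigma*sqrt(dt)) = 1.485839; d = 1/u = 0.673020
p = (exp((r-q)*dt) - d) / (u - d) = 0.423372
Discount per step: exp(-r*dt) = 0.981179
Stock lattice S(k, i) with i counting down-moves:
  k=0: S(0,0) = 45.1500
  k=1: S(1,0) = 67.0856; S(1,1) = 30.3869
  k=2: S(2,0) = 99.6785; S(2,1) = 45.1500; S(2,2) = 20.4510
  k=3: S(3,0) = 148.1062; S(3,1) = 67.0856; S(3,2) = 30.3869; S(3,3) = 13.7639
Terminal payoffs V(N, i) = max(S_T - K, 0):
  V(3,0) = 100.266213; V(3,1) = 19.245644; V(3,2) = 0.000000; V(3,3) = 0.000000
Backward induction: V(k, i) = exp(-r*dt) * [p * V(k+1, i) + (1-p) * V(k+1, i+1)].
  V(2,0) = exp(-r*dt) * [p*100.266213 + (1-p)*19.245644] = 52.539708
  V(2,1) = exp(-r*dt) * [p*19.245644 + (1-p)*0.000000] = 7.994720
  V(2,2) = exp(-r*dt) * [p*0.000000 + (1-p)*0.000000] = 0.000000
  V(1,0) = exp(-r*dt) * [p*52.539708 + (1-p)*7.994720] = 26.348427
  V(1,1) = exp(-r*dt) * [p*7.994720 + (1-p)*0.000000] = 3.321040
  V(0,0) = exp(-r*dt) * [p*26.348427 + (1-p)*3.321040] = 12.824208

Answer: Price = V(0,0) = 12.8242


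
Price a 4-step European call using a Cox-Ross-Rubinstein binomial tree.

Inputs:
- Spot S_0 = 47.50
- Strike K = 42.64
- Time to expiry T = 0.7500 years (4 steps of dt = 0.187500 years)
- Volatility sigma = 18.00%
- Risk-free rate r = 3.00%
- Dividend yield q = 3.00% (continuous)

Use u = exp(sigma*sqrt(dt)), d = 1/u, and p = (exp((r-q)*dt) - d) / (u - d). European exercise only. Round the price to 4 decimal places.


Answer: Price = V(0,0) = 5.8376

Derivation:
dt = T/N = 0.187500
u = exp(sigma*sqrt(dt)) = 1.081060; d = 1/u = 0.925018
p = (exp((r-q)*dt) - d) / (u - d) = 0.480524
Discount per step: exp(-r*dt) = 0.994391
Stock lattice S(k, i) with i counting down-moves:
  k=0: S(0,0) = 47.5000
  k=1: S(1,0) = 51.3504; S(1,1) = 43.9383
  k=2: S(2,0) = 55.5128; S(2,1) = 47.5000; S(2,2) = 40.6438
  k=3: S(3,0) = 60.0127; S(3,1) = 51.3504; S(3,2) = 43.9383; S(3,3) = 37.5962
  k=4: S(4,0) = 64.8774; S(4,1) = 55.5128; S(4,2) = 47.5000; S(4,3) = 40.6438; S(4,4) = 34.7772
Terminal payoffs V(N, i) = max(S_T - K, 0):
  V(4,0) = 22.237369; V(4,1) = 12.872837; V(4,2) = 4.860000; V(4,3) = 0.000000; V(4,4) = 0.000000
Backward induction: V(k, i) = exp(-r*dt) * [p * V(k+1, i) + (1-p) * V(k+1, i+1)].
  V(3,0) = exp(-r*dt) * [p*22.237369 + (1-p)*12.872837] = 17.275275
  V(3,1) = exp(-r*dt) * [p*12.872837 + (1-p)*4.860000] = 8.661504
  V(3,2) = exp(-r*dt) * [p*4.860000 + (1-p)*0.000000] = 2.322249
  V(3,3) = exp(-r*dt) * [p*0.000000 + (1-p)*0.000000] = 0.000000
  V(2,0) = exp(-r*dt) * [p*17.275275 + (1-p)*8.661504] = 12.728829
  V(2,1) = exp(-r*dt) * [p*8.661504 + (1-p)*2.322249] = 5.338302
  V(2,2) = exp(-r*dt) * [p*2.322249 + (1-p)*0.000000] = 1.109638
  V(1,0) = exp(-r*dt) * [p*12.728829 + (1-p)*5.338302] = 8.839766
  V(1,1) = exp(-r*dt) * [p*5.338302 + (1-p)*1.109638] = 3.123992
  V(0,0) = exp(-r*dt) * [p*8.839766 + (1-p)*3.123992] = 5.837631


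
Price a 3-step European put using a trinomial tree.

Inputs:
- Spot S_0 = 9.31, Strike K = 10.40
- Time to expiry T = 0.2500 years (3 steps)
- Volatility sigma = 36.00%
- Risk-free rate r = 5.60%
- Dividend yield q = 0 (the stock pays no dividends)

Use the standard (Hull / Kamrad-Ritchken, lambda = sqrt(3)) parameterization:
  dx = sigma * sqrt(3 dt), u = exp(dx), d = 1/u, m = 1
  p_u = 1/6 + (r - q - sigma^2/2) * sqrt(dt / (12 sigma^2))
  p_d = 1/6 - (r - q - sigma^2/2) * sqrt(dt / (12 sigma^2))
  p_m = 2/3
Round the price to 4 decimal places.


dt = T/N = 0.083333; dx = sigma*sqrt(3*dt) = 0.180000
u = exp(dx) = 1.197217; d = 1/u = 0.835270
p_u = 0.164630, p_m = 0.666667, p_d = 0.168704
Discount per step: exp(-r*dt) = 0.995344
Stock lattice S(k, j) with j the centered position index:
  k=0: S(0,+0) = 9.3100
  k=1: S(1,-1) = 7.7764; S(1,+0) = 9.3100; S(1,+1) = 11.1461
  k=2: S(2,-2) = 6.4954; S(2,-1) = 7.7764; S(2,+0) = 9.3100; S(2,+1) = 11.1461; S(2,+2) = 13.3443
  k=3: S(3,-3) = 5.4254; S(3,-2) = 6.4954; S(3,-1) = 7.7764; S(3,+0) = 9.3100; S(3,+1) = 11.1461; S(3,+2) = 13.3443; S(3,+3) = 15.9760
Terminal payoffs V(N, j) = max(K - S_T, 0):
  V(3,-3) = 4.974614; V(3,-2) = 3.904633; V(3,-1) = 2.623634; V(3,+0) = 1.090000; V(3,+1) = 0.000000; V(3,+2) = 0.000000; V(3,+3) = 0.000000
Backward induction: V(k, j) = exp(-r*dt) * [p_u * V(k+1, j+1) + p_m * V(k+1, j) + p_d * V(k+1, j-1)]
  V(2,-2) = exp(-r*dt) * [p_u*2.623634 + p_m*3.904633 + p_d*4.974614] = 3.856215
  V(2,-1) = exp(-r*dt) * [p_u*1.090000 + p_m*2.623634 + p_d*3.904633] = 2.575216
  V(2,+0) = exp(-r*dt) * [p_u*0.000000 + p_m*1.090000 + p_d*2.623634] = 1.163840
  V(2,+1) = exp(-r*dt) * [p_u*0.000000 + p_m*0.000000 + p_d*1.090000] = 0.183031
  V(2,+2) = exp(-r*dt) * [p_u*0.000000 + p_m*0.000000 + p_d*0.000000] = 0.000000
  V(1,-1) = exp(-r*dt) * [p_u*1.163840 + p_m*2.575216 + p_d*3.856215] = 2.547057
  V(1,+0) = exp(-r*dt) * [p_u*0.183031 + p_m*1.163840 + p_d*2.575216] = 1.234698
  V(1,+1) = exp(-r*dt) * [p_u*0.000000 + p_m*0.183031 + p_d*1.163840] = 0.316882
  V(0,+0) = exp(-r*dt) * [p_u*0.316882 + p_m*1.234698 + p_d*2.547057] = 1.298923

Answer: Price = V(0,0) = 1.2989


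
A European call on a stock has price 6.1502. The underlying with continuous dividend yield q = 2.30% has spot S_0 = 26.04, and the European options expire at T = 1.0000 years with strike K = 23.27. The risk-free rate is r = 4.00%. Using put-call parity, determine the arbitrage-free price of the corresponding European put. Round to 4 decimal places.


Answer: Put price = 3.0599

Derivation:
Put-call parity: C - P = S_0 * exp(-qT) - K * exp(-rT).
S_0 * exp(-qT) = 26.0400 * 0.97726248 = 25.44791508
K * exp(-rT) = 23.2700 * 0.96078944 = 22.35757025
P = C - S*exp(-qT) + K*exp(-rT)
P = 6.1502 - 25.44791508 + 22.35757025 = 3.0599


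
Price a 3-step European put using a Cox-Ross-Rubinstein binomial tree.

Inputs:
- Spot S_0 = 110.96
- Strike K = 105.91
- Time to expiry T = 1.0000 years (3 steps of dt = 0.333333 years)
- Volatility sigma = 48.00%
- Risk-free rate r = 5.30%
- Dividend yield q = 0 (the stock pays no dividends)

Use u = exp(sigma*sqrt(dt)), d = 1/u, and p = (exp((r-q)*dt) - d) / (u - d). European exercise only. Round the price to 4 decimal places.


dt = T/N = 0.333333
u = exp(sigma*sqrt(dt)) = 1.319335; d = 1/u = 0.757957
p = (exp((r-q)*dt) - d) / (u - d) = 0.462908
Discount per step: exp(-r*dt) = 0.982488
Stock lattice S(k, i) with i counting down-moves:
  k=0: S(0,0) = 110.9600
  k=1: S(1,0) = 146.3935; S(1,1) = 84.1030
  k=2: S(2,0) = 193.1421; S(2,1) = 110.9600; S(2,2) = 63.7465
  k=3: S(3,0) = 254.8192; S(3,1) = 146.3935; S(3,2) = 84.1030; S(3,3) = 48.3171
Terminal payoffs V(N, i) = max(K - S_T, 0):
  V(3,0) = 0.000000; V(3,1) = 0.000000; V(3,2) = 21.807050; V(3,3) = 57.592907
Backward induction: V(k, i) = exp(-r*dt) * [p * V(k+1, i) + (1-p) * V(k+1, i+1)].
  V(2,0) = exp(-r*dt) * [p*0.000000 + (1-p)*0.000000] = 0.000000
  V(2,1) = exp(-r*dt) * [p*0.000000 + (1-p)*21.807050] = 11.507294
  V(2,2) = exp(-r*dt) * [p*21.807050 + (1-p)*57.592907] = 40.308903
  V(1,0) = exp(-r*dt) * [p*0.000000 + (1-p)*11.507294] = 6.072248
  V(1,1) = exp(-r*dt) * [p*11.507294 + (1-p)*40.308903] = 26.504015
  V(0,0) = exp(-r*dt) * [p*6.072248 + (1-p)*26.504015] = 16.747490

Answer: Price = V(0,0) = 16.7475
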